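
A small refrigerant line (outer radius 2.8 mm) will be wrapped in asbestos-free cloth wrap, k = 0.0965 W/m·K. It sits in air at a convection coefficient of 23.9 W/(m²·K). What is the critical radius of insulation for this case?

For a cylinder r_cr = k/h = 0.0965/23.9
r_cr = 4.04 mm; since the bare radius (2.8 mm) is below r_cr, adding a thin layer of insulation will *increase* heat loss.

r_cr ≈ 4.04 mm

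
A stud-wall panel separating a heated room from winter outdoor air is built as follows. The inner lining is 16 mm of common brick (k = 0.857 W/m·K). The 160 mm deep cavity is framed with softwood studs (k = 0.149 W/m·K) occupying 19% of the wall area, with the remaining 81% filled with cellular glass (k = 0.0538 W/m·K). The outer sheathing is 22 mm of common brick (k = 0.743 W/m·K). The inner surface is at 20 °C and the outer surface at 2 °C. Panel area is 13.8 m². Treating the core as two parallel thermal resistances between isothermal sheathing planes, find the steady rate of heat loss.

Sheathing layers in series; stud and cavity paths in parallel between them.
R_inner = 0.016/(0.857×13.8) = 0.001353 K/W
R_stud  = 0.16/(0.149×0.19×13.8) = 0.4095 K/W
R_cav   = 0.16/(0.0538×0.81×13.8) = 0.2661 K/W
1/R_core = 1/R_stud + 1/R_cav → R_core = 0.1613 K/W
R_outer = 0.022/(0.743×13.8) = 0.002146 K/W
R_total = 0.1648 K/W
Q = ΔT/R_total = 18/0.1648

Q ≈ 109 W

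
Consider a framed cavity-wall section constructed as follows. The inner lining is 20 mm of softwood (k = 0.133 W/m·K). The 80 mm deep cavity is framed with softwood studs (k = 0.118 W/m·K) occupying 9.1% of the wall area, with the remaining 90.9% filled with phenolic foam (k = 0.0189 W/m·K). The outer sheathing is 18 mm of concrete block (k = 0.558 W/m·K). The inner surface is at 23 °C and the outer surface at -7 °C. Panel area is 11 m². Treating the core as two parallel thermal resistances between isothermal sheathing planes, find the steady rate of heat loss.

Q ≈ 108 W

Sheathing layers in series; stud and cavity paths in parallel between them.
R_inner = 0.02/(0.133×11) = 0.01367 K/W
R_stud  = 0.08/(0.118×0.091×11) = 0.6773 K/W
R_cav   = 0.08/(0.0189×0.909×11) = 0.4233 K/W
1/R_core = 1/R_stud + 1/R_cav → R_core = 0.2605 K/W
R_outer = 0.018/(0.558×11) = 0.002933 K/W
R_total = 0.2771 K/W
Q = ΔT/R_total = 30/0.2771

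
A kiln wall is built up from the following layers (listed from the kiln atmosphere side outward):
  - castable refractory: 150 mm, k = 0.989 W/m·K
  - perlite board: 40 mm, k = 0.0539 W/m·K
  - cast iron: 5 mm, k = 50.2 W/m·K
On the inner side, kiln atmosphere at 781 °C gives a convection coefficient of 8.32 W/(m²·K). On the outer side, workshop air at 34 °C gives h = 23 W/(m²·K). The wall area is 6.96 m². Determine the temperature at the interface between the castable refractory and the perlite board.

Series thermal resistances:
R_inner film = 1/(h_i·A) = 1/(8.32×6.96) = 0.01727 K/W
R_castable refractory = L/(kA) = 0.15/(0.989×6.96) = 0.02179 K/W
R_perlite board = L/(kA) = 0.04/(0.0539×6.96) = 0.1066 K/W
R_cast iron = L/(kA) = 0.005/(50.2×6.96) = 1.431×10^-5 K/W
R_outer film = 1/(h_o·A) = 1/(23×6.96) = 0.006247 K/W
R_total = 0.1519 K/W;  Q = ΔT/R_total = 747/0.1519 = 4916 W
T_interface = T_inner − Q·ΣR(inner→interface) = 781 − 4920×0.03906

T ≈ 589 °C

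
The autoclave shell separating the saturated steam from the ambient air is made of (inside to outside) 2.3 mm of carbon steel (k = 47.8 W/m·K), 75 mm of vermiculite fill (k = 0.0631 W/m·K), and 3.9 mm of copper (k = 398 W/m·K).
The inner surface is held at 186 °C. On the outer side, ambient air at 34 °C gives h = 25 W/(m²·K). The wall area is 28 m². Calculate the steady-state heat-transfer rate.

Q ≈ 3460 W

Series thermal resistances:
R_carbon steel = L/(kA) = 0.0023/(47.8×28) = 1.718×10^-6 K/W
R_vermiculite fill = L/(kA) = 0.075/(0.0631×28) = 0.04245 K/W
R_copper = L/(kA) = 0.0039/(398×28) = 3.5×10^-7 K/W
R_outer film = 1/(h_o·A) = 1/(25×28) = 0.001429 K/W
R_total = 0.04388 K/W
Q = ΔT / R_total = 152 / 0.04388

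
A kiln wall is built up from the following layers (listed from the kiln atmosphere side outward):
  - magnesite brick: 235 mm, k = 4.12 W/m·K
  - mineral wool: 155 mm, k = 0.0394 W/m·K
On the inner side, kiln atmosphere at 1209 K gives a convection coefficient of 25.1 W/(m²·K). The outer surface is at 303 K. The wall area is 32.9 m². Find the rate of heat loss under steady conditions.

Q ≈ 7390 W

Thermal resistances in series:
R_inner film = 1/(h_i·A) = 1/(25.1×32.9) = 0.001211 K/W
R_magnesite brick = L/(kA) = 0.235/(4.12×32.9) = 0.001734 K/W
R_mineral wool = L/(kA) = 0.155/(0.0394×32.9) = 0.1196 K/W
R_total = 0.1225 K/W
Q = ΔT / R_total = 906 / 0.1225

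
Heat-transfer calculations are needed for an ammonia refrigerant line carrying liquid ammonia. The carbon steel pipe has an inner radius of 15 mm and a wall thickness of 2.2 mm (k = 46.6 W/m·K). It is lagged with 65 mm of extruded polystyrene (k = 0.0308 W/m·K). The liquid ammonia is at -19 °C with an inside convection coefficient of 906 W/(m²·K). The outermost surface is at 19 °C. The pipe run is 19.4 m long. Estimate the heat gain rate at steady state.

Q ≈ 91.1 W

Radial resistances (cylindrical: R_cond = ln(r_o/r_i)/(2πkL), R_conv = 1/(h·2πrL)):
R_inner film = 1/(h_i·2πr₁L) = 1/(906×2π×0.015×19.4) = 6.037×10^-4 K/W
R_carbon steel pipe wall = ln(17.2/15)/(2π×46.6×19.4) = 2.409×10^-5 K/W
R_extruded polystyrene = ln(82.2/17.2)/(2π×0.0308×19.4) = 0.4167 K/W
R_total = 0.4173 K/W
Q = ΔT/R_total = 38/0.4173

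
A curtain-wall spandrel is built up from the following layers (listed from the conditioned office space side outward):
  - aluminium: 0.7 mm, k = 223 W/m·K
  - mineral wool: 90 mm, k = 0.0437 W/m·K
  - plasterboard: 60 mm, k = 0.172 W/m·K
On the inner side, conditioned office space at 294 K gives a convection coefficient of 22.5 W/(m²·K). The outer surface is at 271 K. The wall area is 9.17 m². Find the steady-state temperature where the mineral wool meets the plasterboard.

T ≈ 274 K

Thermal resistances in series:
R_inner film = 1/(h_i·A) = 1/(22.5×9.17) = 0.004847 K/W
R_aluminium = L/(kA) = 0.0007/(223×9.17) = 3.423×10^-7 K/W
R_mineral wool = L/(kA) = 0.09/(0.0437×9.17) = 0.2246 K/W
R_plasterboard = L/(kA) = 0.06/(0.172×9.17) = 0.03804 K/W
R_total = 0.2675 K/W;  Q = ΔT/R_total = 23/0.2675 = 85.99 W
T_interface = T_inner − Q·ΣR(inner→interface) = 294 − 86×0.2294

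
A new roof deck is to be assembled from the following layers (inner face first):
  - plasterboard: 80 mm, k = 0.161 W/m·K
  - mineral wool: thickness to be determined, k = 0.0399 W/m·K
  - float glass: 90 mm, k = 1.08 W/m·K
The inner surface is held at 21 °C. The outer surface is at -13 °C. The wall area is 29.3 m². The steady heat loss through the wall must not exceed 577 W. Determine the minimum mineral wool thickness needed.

Treating each layer as a thermal resistance in series:
R_plasterboard = L/(kA) = 0.08/(0.161×29.3) = 0.01696 K/W
R_float glass = L/(kA) = 0.09/(1.08×29.3) = 0.002844 K/W
Sum of the known resistances R_other = 0.0198 K/W
Required total resistance R_tot = ΔT/Q_allow = 34/577 = 0.05893 K/W
R_mineral wool = R_tot − R_other = 0.03912 K/W
L = R·k·A = 0.03912×0.0399×29.3

L ≈ 45.7 mm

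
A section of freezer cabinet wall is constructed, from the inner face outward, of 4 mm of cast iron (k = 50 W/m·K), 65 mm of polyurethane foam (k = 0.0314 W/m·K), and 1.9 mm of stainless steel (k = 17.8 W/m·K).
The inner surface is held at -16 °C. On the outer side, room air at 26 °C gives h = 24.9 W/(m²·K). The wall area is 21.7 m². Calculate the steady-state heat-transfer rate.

Model the wall as resistances in series:
R_cast iron = L/(kA) = 0.004/(50×21.7) = 3.687×10^-6 K/W
R_polyurethane foam = L/(kA) = 0.065/(0.0314×21.7) = 0.09539 K/W
R_stainless steel = L/(kA) = 0.0019/(17.8×21.7) = 4.919×10^-6 K/W
R_outer film = 1/(h_o·A) = 1/(24.9×21.7) = 0.001851 K/W
R_total = 0.09725 K/W
Q = ΔT / R_total = 42 / 0.09725

Q ≈ 432 W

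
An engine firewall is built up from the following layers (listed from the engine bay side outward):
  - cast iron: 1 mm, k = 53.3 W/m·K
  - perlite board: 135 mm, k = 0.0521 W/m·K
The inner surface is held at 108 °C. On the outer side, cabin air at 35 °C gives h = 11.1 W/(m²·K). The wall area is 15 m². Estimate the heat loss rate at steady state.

Q ≈ 408 W

Using the resistance-network approach (series):
R_cast iron = L/(kA) = 0.001/(53.3×15) = 1.251×10^-6 K/W
R_perlite board = L/(kA) = 0.135/(0.0521×15) = 0.1727 K/W
R_outer film = 1/(h_o·A) = 1/(11.1×15) = 0.006006 K/W
R_total = 0.1788 K/W
Q = ΔT / R_total = 73 / 0.1788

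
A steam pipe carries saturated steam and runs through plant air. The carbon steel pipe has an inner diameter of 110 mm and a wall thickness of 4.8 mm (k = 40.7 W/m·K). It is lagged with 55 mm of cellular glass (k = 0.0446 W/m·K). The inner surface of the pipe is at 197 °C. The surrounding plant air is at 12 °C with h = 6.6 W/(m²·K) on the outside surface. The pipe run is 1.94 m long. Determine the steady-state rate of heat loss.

Q ≈ 141 W

Cylindrical conduction, so R = ln(r₂/r₁)/(2πkL) per layer, in series:
R_carbon steel pipe wall = ln(59.8/55)/(2π×40.7×1.94) = 1.687×10^-4 K/W
R_cellular glass = ln(114.8/59.8)/(2π×0.0446×1.94) = 1.2 K/W
R_outer film = 1/(h_o·2πr_oL) = 1/(6.6×2π×0.1148×1.94) = 0.1083 K/W
R_total = 1.308 K/W
Q = ΔT/R_total = 185/1.308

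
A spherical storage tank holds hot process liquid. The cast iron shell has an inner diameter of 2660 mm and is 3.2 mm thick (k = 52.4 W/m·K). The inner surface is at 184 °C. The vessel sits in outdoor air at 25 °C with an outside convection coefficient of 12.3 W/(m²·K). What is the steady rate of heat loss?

Q ≈ 43600 W

Spherical conduction: R = (1/r_in − 1/r_out)/(4πk) per layer; series-sum.
R_cast iron shell = (1/1.33 − 1/1.3332)/(4π×52.4) = 2.741×10^-6 K/W
R_outer film = 1/(h·4πr_o²) = 1/(12.3×4π×1.3332²) = 0.00364 K/W
R_total = 0.003643 K/W
Q = ΔT/R_total = 159/0.003643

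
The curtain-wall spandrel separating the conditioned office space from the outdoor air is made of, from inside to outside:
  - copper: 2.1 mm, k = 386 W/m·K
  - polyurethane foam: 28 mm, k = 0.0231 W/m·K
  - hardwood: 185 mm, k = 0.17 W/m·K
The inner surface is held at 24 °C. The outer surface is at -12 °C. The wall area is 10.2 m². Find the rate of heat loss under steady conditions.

Q ≈ 160 W

Treating each layer as a thermal resistance in series:
R_copper = L/(kA) = 0.0021/(386×10.2) = 5.334×10^-7 K/W
R_polyurethane foam = L/(kA) = 0.028/(0.0231×10.2) = 0.1188 K/W
R_hardwood = L/(kA) = 0.185/(0.17×10.2) = 0.1067 K/W
R_total = 0.2255 K/W
Q = ΔT / R_total = 36 / 0.2255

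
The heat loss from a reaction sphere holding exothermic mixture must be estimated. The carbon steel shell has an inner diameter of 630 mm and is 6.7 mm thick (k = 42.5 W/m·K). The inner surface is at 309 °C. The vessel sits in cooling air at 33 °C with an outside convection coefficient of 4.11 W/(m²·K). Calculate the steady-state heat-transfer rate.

Q ≈ 1470 W

Radial (spherical) resistances in series:
R_carbon steel shell = (1/0.315 − 1/0.3217)/(4π×42.5) = 1.238×10^-4 K/W
R_outer film = 1/(h·4πr_o²) = 1/(4.11×4π×0.3217²) = 0.1871 K/W
R_total = 0.1872 K/W
Q = ΔT/R_total = 276/0.1872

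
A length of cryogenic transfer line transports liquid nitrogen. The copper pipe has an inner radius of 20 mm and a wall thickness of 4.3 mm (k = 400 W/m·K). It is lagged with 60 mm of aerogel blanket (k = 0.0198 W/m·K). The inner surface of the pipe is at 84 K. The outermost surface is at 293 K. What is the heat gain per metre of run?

Per-layer cylindrical resistances, series-summed:
R_copper pipe wall = ln(24.3/20)/(2π×400×1) = 7.749×10^-5 K/W
R_aerogel blanket = ln(84.3/24.3)/(2π×0.0198×1) = 9.999 K/W
R_total = 9.999 K/W
Q = ΔT/R_total = 209/9.999

q′ ≈ 20.9 W/m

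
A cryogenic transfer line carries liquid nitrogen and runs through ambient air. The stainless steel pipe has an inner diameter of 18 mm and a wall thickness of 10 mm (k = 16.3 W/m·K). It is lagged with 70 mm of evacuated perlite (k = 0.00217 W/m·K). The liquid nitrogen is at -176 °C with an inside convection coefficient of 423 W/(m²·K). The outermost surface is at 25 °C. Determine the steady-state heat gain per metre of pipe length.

q′ ≈ 1.77 W/m

Radial resistances (cylindrical: R_cond = ln(r_o/r_i)/(2πkL), R_conv = 1/(h·2πrL)):
R_inner film = 1/(h_i·2πr₁L) = 1/(423×2π×0.009×1) = 0.04181 K/W
R_stainless steel pipe wall = ln(19/9)/(2π×16.3×1) = 0.007296 K/W
R_evacuated perlite = ln(89/19)/(2π×0.00217×1) = 113.3 K/W
R_total = 113.3 K/W
Q = ΔT/R_total = 201/113.3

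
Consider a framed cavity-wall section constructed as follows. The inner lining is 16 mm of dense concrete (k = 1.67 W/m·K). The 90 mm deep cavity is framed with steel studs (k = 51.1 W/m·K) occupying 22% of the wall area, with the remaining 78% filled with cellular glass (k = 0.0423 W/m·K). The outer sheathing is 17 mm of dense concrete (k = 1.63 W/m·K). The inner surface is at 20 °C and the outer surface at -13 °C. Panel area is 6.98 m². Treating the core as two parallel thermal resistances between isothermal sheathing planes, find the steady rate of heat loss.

Q ≈ 8230 W

Sheathing layers in series; stud and cavity paths in parallel between them.
R_inner = 0.016/(1.67×6.98) = 0.001373 K/W
R_stud  = 0.09/(51.1×0.22×6.98) = 0.001147 K/W
R_cav   = 0.09/(0.0423×0.78×6.98) = 0.3908 K/W
1/R_core = 1/R_stud + 1/R_cav → R_core = 0.001144 K/W
R_outer = 0.017/(1.63×6.98) = 0.001494 K/W
R_total = 0.00401 K/W
Q = ΔT/R_total = 33/0.00401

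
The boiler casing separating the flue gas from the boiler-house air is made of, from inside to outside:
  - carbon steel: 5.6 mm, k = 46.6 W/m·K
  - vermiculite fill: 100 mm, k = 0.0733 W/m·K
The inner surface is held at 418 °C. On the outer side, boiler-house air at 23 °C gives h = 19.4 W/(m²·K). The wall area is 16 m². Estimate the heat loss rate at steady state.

Q ≈ 4460 W

Thermal resistances in series:
R_carbon steel = L/(kA) = 0.0056/(46.6×16) = 7.511×10^-6 K/W
R_vermiculite fill = L/(kA) = 0.1/(0.0733×16) = 0.08527 K/W
R_outer film = 1/(h_o·A) = 1/(19.4×16) = 0.003222 K/W
R_total = 0.0885 K/W
Q = ΔT / R_total = 395 / 0.0885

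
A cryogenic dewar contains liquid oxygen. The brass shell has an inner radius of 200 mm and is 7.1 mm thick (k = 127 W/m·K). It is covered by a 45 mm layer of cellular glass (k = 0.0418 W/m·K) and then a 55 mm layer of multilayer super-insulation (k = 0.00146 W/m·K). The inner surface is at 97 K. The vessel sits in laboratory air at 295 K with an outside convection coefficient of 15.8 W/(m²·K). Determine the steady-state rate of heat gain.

Each spherical layer contributes R = (1/r_i − 1/r_o)/(4πk):
R_brass shell = (1/0.2 − 1/0.2071)/(4π×127) = 1.074×10^-4 K/W
R_cellular glass = (1/0.2071 − 1/0.2521)/(4π×0.0418) = 1.641 K/W
R_multilayer super-insulation = (1/0.2521 − 1/0.3071)/(4π×0.00146) = 38.72 K/W
R_outer film = 1/(h·4πr_o²) = 1/(15.8×4π×0.3071²) = 0.0534 K/W
R_total = 40.42 K/W
Q = ΔT/R_total = 198/40.42

Q ≈ 4.9 W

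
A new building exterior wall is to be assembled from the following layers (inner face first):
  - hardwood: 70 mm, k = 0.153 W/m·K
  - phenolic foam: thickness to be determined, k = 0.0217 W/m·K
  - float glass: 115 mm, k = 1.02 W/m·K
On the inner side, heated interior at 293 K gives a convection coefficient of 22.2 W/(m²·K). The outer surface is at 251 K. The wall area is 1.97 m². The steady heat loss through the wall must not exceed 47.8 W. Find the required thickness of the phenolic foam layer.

L ≈ 24.2 mm

Treating each layer as a thermal resistance in series:
R_inner film = 1/(h_i·A) = 1/(22.2×1.97) = 0.02287 K/W
R_hardwood = L/(kA) = 0.07/(0.153×1.97) = 0.2322 K/W
R_float glass = L/(kA) = 0.115/(1.02×1.97) = 0.05723 K/W
Sum of the known resistances R_other = 0.3123 K/W
Required total resistance R_tot = ΔT/Q_allow = 42/47.8 = 0.8787 K/W
R_phenolic foam = R_tot − R_other = 0.5663 K/W
L = R·k·A = 0.5663×0.0217×1.97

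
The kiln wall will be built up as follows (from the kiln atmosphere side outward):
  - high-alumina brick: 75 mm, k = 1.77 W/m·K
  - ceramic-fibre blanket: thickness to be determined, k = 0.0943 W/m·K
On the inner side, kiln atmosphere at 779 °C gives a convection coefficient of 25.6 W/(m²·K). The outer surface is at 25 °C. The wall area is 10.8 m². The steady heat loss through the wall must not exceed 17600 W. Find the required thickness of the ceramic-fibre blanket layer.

L ≈ 36 mm

Treating each layer as a thermal resistance in series:
R_inner film = 1/(h_i·A) = 1/(25.6×10.8) = 0.003617 K/W
R_high-alumina brick = L/(kA) = 0.075/(1.77×10.8) = 0.003923 K/W
Sum of the known resistances R_other = 0.00754 K/W
Required total resistance R_tot = ΔT/Q_allow = 754/17600 = 0.04284 K/W
R_ceramic-fibre blanket = R_tot − R_other = 0.0353 K/W
L = R·k·A = 0.0353×0.0943×10.8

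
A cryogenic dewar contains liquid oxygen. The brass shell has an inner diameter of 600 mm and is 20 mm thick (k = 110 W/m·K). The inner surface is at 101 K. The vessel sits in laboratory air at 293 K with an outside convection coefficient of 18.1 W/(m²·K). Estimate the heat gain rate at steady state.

Q ≈ 4460 W

Each spherical layer contributes R = (1/r_i − 1/r_o)/(4πk):
R_brass shell = (1/0.3 − 1/0.32)/(4π×110) = 1.507×10^-4 K/W
R_outer film = 1/(h·4πr_o²) = 1/(18.1×4π×0.32²) = 0.04294 K/W
R_total = 0.04309 K/W
Q = ΔT/R_total = 192/0.04309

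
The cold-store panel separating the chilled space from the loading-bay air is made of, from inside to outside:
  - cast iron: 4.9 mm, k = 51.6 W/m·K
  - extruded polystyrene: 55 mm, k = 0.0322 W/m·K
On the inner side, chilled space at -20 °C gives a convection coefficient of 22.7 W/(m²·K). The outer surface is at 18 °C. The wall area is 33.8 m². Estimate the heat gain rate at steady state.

Model the wall as resistances in series:
R_inner film = 1/(h_i·A) = 1/(22.7×33.8) = 0.001303 K/W
R_cast iron = L/(kA) = 0.0049/(51.6×33.8) = 2.81×10^-6 K/W
R_extruded polystyrene = L/(kA) = 0.055/(0.0322×33.8) = 0.05053 K/W
R_total = 0.05184 K/W
Q = ΔT / R_total = 38 / 0.05184

Q ≈ 733 W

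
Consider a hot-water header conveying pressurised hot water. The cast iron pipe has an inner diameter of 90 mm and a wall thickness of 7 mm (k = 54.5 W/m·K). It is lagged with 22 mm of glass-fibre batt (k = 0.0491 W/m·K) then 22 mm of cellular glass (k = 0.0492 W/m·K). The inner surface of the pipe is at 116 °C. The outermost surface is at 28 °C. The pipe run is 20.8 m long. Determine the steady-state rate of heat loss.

Q ≈ 922 W

Radial resistances (cylindrical: R_cond = ln(r_o/r_i)/(2πkL), R_conv = 1/(h·2πrL)):
R_cast iron pipe wall = ln(52/45)/(2π×54.5×20.8) = 2.03×10^-5 K/W
R_glass-fibre batt = ln(74/52)/(2π×0.0491×20.8) = 0.05498 K/W
R_cellular glass = ln(96/74)/(2π×0.0492×20.8) = 0.04048 K/W
R_total = 0.09548 K/W
Q = ΔT/R_total = 88/0.09548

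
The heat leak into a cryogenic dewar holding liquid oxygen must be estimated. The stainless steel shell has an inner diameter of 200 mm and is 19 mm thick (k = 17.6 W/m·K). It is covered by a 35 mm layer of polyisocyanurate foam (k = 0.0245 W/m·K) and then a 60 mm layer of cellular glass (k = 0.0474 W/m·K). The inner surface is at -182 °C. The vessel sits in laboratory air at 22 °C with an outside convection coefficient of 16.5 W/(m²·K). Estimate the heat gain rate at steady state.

Q ≈ 21.8 W

Radial (spherical) resistances in series:
R_stainless steel shell = (1/0.1 − 1/0.119)/(4π×17.6) = 0.007219 K/W
R_polyisocyanurate foam = (1/0.119 − 1/0.154)/(4π×0.0245) = 6.203 K/W
R_cellular glass = (1/0.154 − 1/0.214)/(4π×0.0474) = 3.057 K/W
R_outer film = 1/(h·4πr_o²) = 1/(16.5×4π×0.214²) = 0.1053 K/W
R_total = 9.372 K/W
Q = ΔT/R_total = 204/9.372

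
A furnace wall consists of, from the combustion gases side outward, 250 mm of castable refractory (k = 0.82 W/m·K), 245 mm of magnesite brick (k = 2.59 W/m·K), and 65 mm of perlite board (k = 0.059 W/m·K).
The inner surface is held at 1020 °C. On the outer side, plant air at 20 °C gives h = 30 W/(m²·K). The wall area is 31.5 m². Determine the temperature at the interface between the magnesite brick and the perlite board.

T ≈ 760 °C

Using the resistance-network approach (series):
R_castable refractory = L/(kA) = 0.25/(0.82×31.5) = 0.009679 K/W
R_magnesite brick = L/(kA) = 0.245/(2.59×31.5) = 0.003003 K/W
R_perlite board = L/(kA) = 0.065/(0.059×31.5) = 0.03497 K/W
R_outer film = 1/(h_o·A) = 1/(30×31.5) = 0.001058 K/W
R_total = 0.04871 K/W;  Q = ΔT/R_total = 1000/0.04871 = 20530 W
T_interface = T_inner − Q·ΣR(inner→interface) = 1020 − 20500×0.01268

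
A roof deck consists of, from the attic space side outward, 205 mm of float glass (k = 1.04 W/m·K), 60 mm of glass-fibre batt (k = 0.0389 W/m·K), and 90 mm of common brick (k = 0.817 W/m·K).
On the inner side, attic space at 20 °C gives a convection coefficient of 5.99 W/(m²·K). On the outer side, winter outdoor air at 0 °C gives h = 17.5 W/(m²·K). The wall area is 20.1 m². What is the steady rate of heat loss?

Using the resistance-network approach (series):
R_inner film = 1/(h_i·A) = 1/(5.99×20.1) = 0.008306 K/W
R_float glass = L/(kA) = 0.205/(1.04×20.1) = 0.009807 K/W
R_glass-fibre batt = L/(kA) = 0.06/(0.0389×20.1) = 0.07674 K/W
R_common brick = L/(kA) = 0.09/(0.817×20.1) = 0.005481 K/W
R_outer film = 1/(h_o·A) = 1/(17.5×20.1) = 0.002843 K/W
R_total = 0.1032 K/W
Q = ΔT / R_total = 20 / 0.1032

Q ≈ 194 W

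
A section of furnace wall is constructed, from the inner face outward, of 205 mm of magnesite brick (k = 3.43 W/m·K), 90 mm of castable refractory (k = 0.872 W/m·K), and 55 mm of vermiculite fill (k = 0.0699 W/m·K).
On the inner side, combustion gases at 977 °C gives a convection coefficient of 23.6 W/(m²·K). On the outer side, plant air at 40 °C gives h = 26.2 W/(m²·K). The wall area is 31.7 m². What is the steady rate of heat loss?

Series thermal resistances:
R_inner film = 1/(h_i·A) = 1/(23.6×31.7) = 0.001337 K/W
R_magnesite brick = L/(kA) = 0.205/(3.43×31.7) = 0.001885 K/W
R_castable refractory = L/(kA) = 0.09/(0.872×31.7) = 0.003256 K/W
R_vermiculite fill = L/(kA) = 0.055/(0.0699×31.7) = 0.02482 K/W
R_outer film = 1/(h_o·A) = 1/(26.2×31.7) = 0.001204 K/W
R_total = 0.0325 K/W
Q = ΔT / R_total = 937 / 0.0325

Q ≈ 28800 W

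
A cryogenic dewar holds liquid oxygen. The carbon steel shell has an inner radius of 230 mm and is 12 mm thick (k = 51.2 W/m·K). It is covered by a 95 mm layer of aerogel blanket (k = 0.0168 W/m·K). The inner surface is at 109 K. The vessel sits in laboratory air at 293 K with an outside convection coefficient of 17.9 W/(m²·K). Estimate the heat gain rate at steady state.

Each spherical layer contributes R = (1/r_i − 1/r_o)/(4πk):
R_carbon steel shell = (1/0.23 − 1/0.242)/(4π×51.2) = 3.351×10^-4 K/W
R_aerogel blanket = (1/0.242 − 1/0.337)/(4π×0.0168) = 5.518 K/W
R_outer film = 1/(h·4πr_o²) = 1/(17.9×4π×0.337²) = 0.03915 K/W
R_total = 5.557 K/W
Q = ΔT/R_total = 184/5.557

Q ≈ 33.1 W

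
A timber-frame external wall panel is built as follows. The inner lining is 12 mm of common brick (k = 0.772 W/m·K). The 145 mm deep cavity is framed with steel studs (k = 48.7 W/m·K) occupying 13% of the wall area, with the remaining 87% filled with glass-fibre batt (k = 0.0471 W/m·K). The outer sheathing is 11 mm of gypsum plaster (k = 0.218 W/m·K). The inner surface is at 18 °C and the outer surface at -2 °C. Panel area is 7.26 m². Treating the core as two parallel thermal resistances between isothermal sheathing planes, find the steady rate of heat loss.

Q ≈ 1640 W

Sheathing layers in series; stud and cavity paths in parallel between them.
R_inner = 0.012/(0.772×7.26) = 0.002141 K/W
R_stud  = 0.145/(48.7×0.13×7.26) = 0.003155 K/W
R_cav   = 0.145/(0.0471×0.87×7.26) = 0.4874 K/W
1/R_core = 1/R_stud + 1/R_cav → R_core = 0.003134 K/W
R_outer = 0.011/(0.218×7.26) = 0.00695 K/W
R_total = 0.01223 K/W
Q = ΔT/R_total = 20/0.01223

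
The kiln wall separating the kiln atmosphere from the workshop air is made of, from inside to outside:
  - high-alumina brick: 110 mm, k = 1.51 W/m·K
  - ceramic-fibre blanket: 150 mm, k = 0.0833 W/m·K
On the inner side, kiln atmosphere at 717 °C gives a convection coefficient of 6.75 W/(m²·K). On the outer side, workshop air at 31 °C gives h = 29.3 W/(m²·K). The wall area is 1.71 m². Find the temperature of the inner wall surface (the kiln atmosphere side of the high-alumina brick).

T ≈ 668 °C

Using the resistance-network approach (series):
R_inner film = 1/(h_i·A) = 1/(6.75×1.71) = 0.08664 K/W
R_high-alumina brick = L/(kA) = 0.11/(1.51×1.71) = 0.0426 K/W
R_ceramic-fibre blanket = L/(kA) = 0.15/(0.0833×1.71) = 1.053 K/W
R_outer film = 1/(h_o·A) = 1/(29.3×1.71) = 0.01996 K/W
R_total = 1.202 K/W;  Q = ΔT/R_total = 686/1.202 = 570.6 W
T_interface = T_inner − Q·ΣR(inner→interface) = 717 − 571×0.08664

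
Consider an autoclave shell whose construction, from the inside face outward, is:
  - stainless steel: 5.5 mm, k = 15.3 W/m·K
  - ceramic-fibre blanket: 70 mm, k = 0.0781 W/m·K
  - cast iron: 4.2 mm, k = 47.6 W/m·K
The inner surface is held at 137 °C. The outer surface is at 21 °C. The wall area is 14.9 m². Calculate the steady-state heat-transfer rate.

Q ≈ 1930 W

Treating each layer as a thermal resistance in series:
R_stainless steel = L/(kA) = 0.0055/(15.3×14.9) = 2.413×10^-5 K/W
R_ceramic-fibre blanket = L/(kA) = 0.07/(0.0781×14.9) = 0.06015 K/W
R_cast iron = L/(kA) = 0.0042/(47.6×14.9) = 5.922×10^-6 K/W
R_total = 0.06018 K/W
Q = ΔT / R_total = 116 / 0.06018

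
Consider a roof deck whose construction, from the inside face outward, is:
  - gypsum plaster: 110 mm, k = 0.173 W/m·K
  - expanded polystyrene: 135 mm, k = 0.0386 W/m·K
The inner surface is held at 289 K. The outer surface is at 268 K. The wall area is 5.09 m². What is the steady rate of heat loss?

Model the wall as resistances in series:
R_gypsum plaster = L/(kA) = 0.11/(0.173×5.09) = 0.1249 K/W
R_expanded polystyrene = L/(kA) = 0.135/(0.0386×5.09) = 0.6871 K/W
R_total = 0.812 K/W
Q = ΔT / R_total = 21 / 0.812

Q ≈ 25.9 W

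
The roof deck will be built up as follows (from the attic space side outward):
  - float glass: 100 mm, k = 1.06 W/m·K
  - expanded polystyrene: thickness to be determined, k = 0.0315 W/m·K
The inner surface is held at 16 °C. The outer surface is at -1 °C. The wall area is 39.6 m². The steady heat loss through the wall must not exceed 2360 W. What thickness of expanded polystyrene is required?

L ≈ 6.01 mm

Series thermal resistances:
R_float glass = L/(kA) = 0.1/(1.06×39.6) = 0.002382 K/W
Sum of the known resistances R_other = 0.002382 K/W
Required total resistance R_tot = ΔT/Q_allow = 17/2360 = 0.007203 K/W
R_expanded polystyrene = R_tot − R_other = 0.004821 K/W
L = R·k·A = 0.004821×0.0315×39.6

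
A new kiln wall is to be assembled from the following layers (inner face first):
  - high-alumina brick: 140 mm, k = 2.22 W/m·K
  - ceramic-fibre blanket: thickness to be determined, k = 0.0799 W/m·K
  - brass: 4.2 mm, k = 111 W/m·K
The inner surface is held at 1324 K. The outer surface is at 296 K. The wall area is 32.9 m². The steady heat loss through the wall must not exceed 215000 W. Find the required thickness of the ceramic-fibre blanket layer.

Using the resistance-network approach (series):
R_high-alumina brick = L/(kA) = 0.14/(2.22×32.9) = 0.001917 K/W
R_brass = L/(kA) = 0.0042/(111×32.9) = 1.15×10^-6 K/W
Sum of the known resistances R_other = 0.001918 K/W
Required total resistance R_tot = ΔT/Q_allow = 1028/215000 = 0.004781 K/W
R_ceramic-fibre blanket = R_tot − R_other = 0.002863 K/W
L = R·k·A = 0.002863×0.0799×32.9

L ≈ 7.53 mm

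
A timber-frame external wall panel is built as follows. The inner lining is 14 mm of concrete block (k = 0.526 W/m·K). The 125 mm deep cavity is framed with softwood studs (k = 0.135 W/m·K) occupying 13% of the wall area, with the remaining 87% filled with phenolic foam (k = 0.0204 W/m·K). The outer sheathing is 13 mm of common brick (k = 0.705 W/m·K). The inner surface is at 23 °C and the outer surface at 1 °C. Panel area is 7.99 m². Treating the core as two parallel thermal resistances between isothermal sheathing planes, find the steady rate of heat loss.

Sheathing layers in series; stud and cavity paths in parallel between them.
R_inner = 0.014/(0.526×7.99) = 0.003331 K/W
R_stud  = 0.125/(0.135×0.13×7.99) = 0.8914 K/W
R_cav   = 0.125/(0.0204×0.87×7.99) = 0.8815 K/W
1/R_core = 1/R_stud + 1/R_cav → R_core = 0.4432 K/W
R_outer = 0.013/(0.705×7.99) = 0.002308 K/W
R_total = 0.4489 K/W
Q = ΔT/R_total = 22/0.4489

Q ≈ 49 W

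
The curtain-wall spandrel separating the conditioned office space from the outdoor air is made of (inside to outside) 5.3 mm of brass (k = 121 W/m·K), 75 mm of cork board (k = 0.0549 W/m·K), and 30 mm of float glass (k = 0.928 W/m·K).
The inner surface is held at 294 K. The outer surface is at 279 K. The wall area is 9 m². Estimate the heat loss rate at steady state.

Q ≈ 96.5 W

Model the wall as resistances in series:
R_brass = L/(kA) = 0.0053/(121×9) = 4.867×10^-6 K/W
R_cork board = L/(kA) = 0.075/(0.0549×9) = 0.1518 K/W
R_float glass = L/(kA) = 0.03/(0.928×9) = 0.003592 K/W
R_total = 0.1554 K/W
Q = ΔT / R_total = 15 / 0.1554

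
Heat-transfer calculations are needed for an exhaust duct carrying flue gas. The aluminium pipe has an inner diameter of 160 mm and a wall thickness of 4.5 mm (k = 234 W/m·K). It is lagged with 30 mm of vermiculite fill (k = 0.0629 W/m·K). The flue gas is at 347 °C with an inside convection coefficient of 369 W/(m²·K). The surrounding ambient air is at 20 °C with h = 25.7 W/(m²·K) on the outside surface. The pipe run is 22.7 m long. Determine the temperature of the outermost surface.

T ≈ 41.4 °C

For a radial system each layer contributes R = ln(r_out/r_in)/(2πkL); films add R = 1/(hA).
R_inner film = 1/(h_i·2πr₁L) = 1/(369×2π×0.08×22.7) = 2.375×10^-4 K/W
R_aluminium pipe wall = ln(84.5/80)/(2π×234×22.7) = 1.64×10^-6 K/W
R_vermiculite fill = ln(114.5/84.5)/(2π×0.0629×22.7) = 0.03387 K/W
R_outer film = 1/(h_o·2πr_oL) = 1/(25.7×2π×0.1145×22.7) = 0.002383 K/W
R_total = 0.03649 K/W
Q = ΔT/R_total = 327/0.03649
Q = 8960 W
T_interface = T_inner − Q·ΣR(inner→interface) = 347 − 8960×0.03411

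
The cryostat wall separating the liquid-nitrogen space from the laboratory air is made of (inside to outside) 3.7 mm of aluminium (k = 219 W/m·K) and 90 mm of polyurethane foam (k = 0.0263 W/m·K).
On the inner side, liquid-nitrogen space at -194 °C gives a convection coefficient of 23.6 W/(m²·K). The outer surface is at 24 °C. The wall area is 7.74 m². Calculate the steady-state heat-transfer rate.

Q ≈ 487 W

Thermal resistances in series:
R_inner film = 1/(h_i·A) = 1/(23.6×7.74) = 0.005475 K/W
R_aluminium = L/(kA) = 0.0037/(219×7.74) = 2.183×10^-6 K/W
R_polyurethane foam = L/(kA) = 0.09/(0.0263×7.74) = 0.4421 K/W
R_total = 0.4476 K/W
Q = ΔT / R_total = 218 / 0.4476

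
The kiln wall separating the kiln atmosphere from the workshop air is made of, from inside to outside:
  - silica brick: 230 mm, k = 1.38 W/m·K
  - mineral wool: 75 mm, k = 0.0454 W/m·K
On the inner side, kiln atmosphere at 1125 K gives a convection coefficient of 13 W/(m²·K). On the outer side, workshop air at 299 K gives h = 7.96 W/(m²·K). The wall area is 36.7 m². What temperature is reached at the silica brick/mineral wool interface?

T ≈ 1030 K

Treating each layer as a thermal resistance in series:
R_inner film = 1/(h_i·A) = 1/(13×36.7) = 0.002096 K/W
R_silica brick = L/(kA) = 0.23/(1.38×36.7) = 0.004541 K/W
R_mineral wool = L/(kA) = 0.075/(0.0454×36.7) = 0.04501 K/W
R_outer film = 1/(h_o·A) = 1/(7.96×36.7) = 0.003423 K/W
R_total = 0.05507 K/W;  Q = ΔT/R_total = 826/0.05507 = 15000 W
T_interface = T_inner − Q·ΣR(inner→interface) = 1125 − 15000×0.006637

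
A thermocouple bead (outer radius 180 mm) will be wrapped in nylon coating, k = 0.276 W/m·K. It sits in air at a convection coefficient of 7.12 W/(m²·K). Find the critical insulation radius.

For a sphere r_cr = 2k/h = 2×0.276/7.12
r_cr = 77.5 mm; since the bare radius (180 mm) is above r_cr, any added insulation will reduce heat loss.

r_cr ≈ 77.5 mm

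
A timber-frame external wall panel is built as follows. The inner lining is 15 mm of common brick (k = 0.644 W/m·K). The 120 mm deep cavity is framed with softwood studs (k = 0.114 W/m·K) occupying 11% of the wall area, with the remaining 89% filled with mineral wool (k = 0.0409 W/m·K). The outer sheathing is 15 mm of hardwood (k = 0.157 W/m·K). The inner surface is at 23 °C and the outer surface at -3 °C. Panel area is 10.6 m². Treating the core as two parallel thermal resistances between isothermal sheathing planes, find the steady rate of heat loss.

Sheathing layers in series; stud and cavity paths in parallel between them.
R_inner = 0.015/(0.644×10.6) = 0.002197 K/W
R_stud  = 0.12/(0.114×0.11×10.6) = 0.9028 K/W
R_cav   = 0.12/(0.0409×0.89×10.6) = 0.311 K/W
1/R_core = 1/R_stud + 1/R_cav → R_core = 0.2313 K/W
R_outer = 0.015/(0.157×10.6) = 0.009013 K/W
R_total = 0.2425 K/W
Q = ΔT/R_total = 26/0.2425

Q ≈ 107 W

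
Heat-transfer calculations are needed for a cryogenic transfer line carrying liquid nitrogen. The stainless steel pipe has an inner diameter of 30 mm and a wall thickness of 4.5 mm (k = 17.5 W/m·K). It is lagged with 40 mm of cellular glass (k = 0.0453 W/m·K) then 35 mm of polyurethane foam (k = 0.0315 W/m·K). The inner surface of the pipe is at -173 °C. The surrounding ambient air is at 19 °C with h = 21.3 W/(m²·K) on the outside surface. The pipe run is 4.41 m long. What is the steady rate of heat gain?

Radial resistances (cylindrical: R_cond = ln(r_o/r_i)/(2πkL), R_conv = 1/(h·2πrL)):
R_stainless steel pipe wall = ln(19.5/15)/(2π×17.5×4.41) = 5.411×10^-4 K/W
R_cellular glass = ln(59.5/19.5)/(2π×0.0453×4.41) = 0.8887 K/W
R_polyurethane foam = ln(94.5/59.5)/(2π×0.0315×4.41) = 0.53 K/W
R_outer film = 1/(h_o·2πr_oL) = 1/(21.3×2π×0.0945×4.41) = 0.01793 K/W
R_total = 1.437 K/W
Q = ΔT/R_total = 192/1.437

Q ≈ 134 W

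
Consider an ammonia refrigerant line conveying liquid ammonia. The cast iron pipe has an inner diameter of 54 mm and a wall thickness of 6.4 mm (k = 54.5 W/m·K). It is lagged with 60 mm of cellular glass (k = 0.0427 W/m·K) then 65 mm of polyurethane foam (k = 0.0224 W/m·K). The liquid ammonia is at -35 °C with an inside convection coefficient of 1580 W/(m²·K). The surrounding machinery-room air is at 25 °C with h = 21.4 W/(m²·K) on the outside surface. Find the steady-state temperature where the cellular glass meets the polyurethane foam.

Radial resistances (cylindrical: R_cond = ln(r_o/r_i)/(2πkL), R_conv = 1/(h·2πrL)):
R_inner film = 1/(h_i·2πr₁L) = 1/(1580×2π×0.027×1) = 0.003731 K/W
R_cast iron pipe wall = ln(33.4/27)/(2π×54.5×1) = 6.212×10^-4 K/W
R_cellular glass = ln(93.4/33.4)/(2π×0.0427×1) = 3.833 K/W
R_polyurethane foam = ln(158.4/93.4)/(2π×0.0224×1) = 3.753 K/W
R_outer film = 1/(h_o·2πr_oL) = 1/(21.4×2π×0.1584×1) = 0.04695 K/W
R_total = 7.637 K/W
Q = ΔT/R_total = 60/7.637
Q = 7.86 W/m
T_interface = T_inner + Q·ΣR(inner→interface) = -35 + 7.86×3.837

T ≈ -4.85 °C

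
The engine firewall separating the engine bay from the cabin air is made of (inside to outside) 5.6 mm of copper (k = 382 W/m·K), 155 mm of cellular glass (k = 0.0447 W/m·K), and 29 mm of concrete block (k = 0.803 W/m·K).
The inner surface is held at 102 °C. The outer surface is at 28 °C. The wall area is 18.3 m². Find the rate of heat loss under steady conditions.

Model the wall as resistances in series:
R_copper = L/(kA) = 0.0056/(382×18.3) = 8.011×10^-7 K/W
R_cellular glass = L/(kA) = 0.155/(0.0447×18.3) = 0.1895 K/W
R_concrete block = L/(kA) = 0.029/(0.803×18.3) = 0.001973 K/W
R_total = 0.1915 K/W
Q = ΔT / R_total = 74 / 0.1915

Q ≈ 387 W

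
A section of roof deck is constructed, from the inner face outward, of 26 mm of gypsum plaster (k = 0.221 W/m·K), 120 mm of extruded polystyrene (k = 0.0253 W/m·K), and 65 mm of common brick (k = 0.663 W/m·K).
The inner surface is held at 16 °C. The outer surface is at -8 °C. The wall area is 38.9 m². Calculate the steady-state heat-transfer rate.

Series thermal resistances:
R_gypsum plaster = L/(kA) = 0.026/(0.221×38.9) = 0.003024 K/W
R_extruded polystyrene = L/(kA) = 0.12/(0.0253×38.9) = 0.1219 K/W
R_common brick = L/(kA) = 0.065/(0.663×38.9) = 0.00252 K/W
R_total = 0.1275 K/W
Q = ΔT / R_total = 24 / 0.1275

Q ≈ 188 W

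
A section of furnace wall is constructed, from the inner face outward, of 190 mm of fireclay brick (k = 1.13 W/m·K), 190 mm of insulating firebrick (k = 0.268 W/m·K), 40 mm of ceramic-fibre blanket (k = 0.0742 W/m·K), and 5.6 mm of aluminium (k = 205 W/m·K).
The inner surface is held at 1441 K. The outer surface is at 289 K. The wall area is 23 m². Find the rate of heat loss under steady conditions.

Thermal resistances in series:
R_fireclay brick = L/(kA) = 0.19/(1.13×23) = 0.007311 K/W
R_insulating firebrick = L/(kA) = 0.19/(0.268×23) = 0.03082 K/W
R_ceramic-fibre blanket = L/(kA) = 0.04/(0.0742×23) = 0.02344 K/W
R_aluminium = L/(kA) = 0.0056/(205×23) = 1.188×10^-6 K/W
R_total = 0.06157 K/W
Q = ΔT / R_total = 1152 / 0.06157

Q ≈ 18700 W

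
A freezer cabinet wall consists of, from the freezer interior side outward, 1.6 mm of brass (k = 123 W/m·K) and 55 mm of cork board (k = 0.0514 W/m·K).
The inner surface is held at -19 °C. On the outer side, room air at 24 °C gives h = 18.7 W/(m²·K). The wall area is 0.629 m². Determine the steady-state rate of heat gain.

Model the wall as resistances in series:
R_brass = L/(kA) = 0.0016/(123×0.629) = 2.068×10^-5 K/W
R_cork board = L/(kA) = 0.055/(0.0514×0.629) = 1.701 K/W
R_outer film = 1/(h_o·A) = 1/(18.7×0.629) = 0.08502 K/W
R_total = 1.786 K/W
Q = ΔT / R_total = 43 / 1.786

Q ≈ 24.1 W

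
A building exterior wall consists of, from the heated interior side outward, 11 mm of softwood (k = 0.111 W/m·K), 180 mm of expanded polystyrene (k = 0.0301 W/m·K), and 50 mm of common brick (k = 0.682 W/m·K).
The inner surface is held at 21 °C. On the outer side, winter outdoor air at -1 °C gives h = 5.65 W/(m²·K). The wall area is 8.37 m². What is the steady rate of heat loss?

Model the wall as resistances in series:
R_softwood = L/(kA) = 0.011/(0.111×8.37) = 0.01184 K/W
R_expanded polystyrene = L/(kA) = 0.18/(0.0301×8.37) = 0.7145 K/W
R_common brick = L/(kA) = 0.05/(0.682×8.37) = 0.008759 K/W
R_outer film = 1/(h_o·A) = 1/(5.65×8.37) = 0.02115 K/W
R_total = 0.7562 K/W
Q = ΔT / R_total = 22 / 0.7562

Q ≈ 29.1 W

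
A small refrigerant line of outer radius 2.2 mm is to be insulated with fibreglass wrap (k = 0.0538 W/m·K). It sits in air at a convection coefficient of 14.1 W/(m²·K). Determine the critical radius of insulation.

For a cylinder r_cr = k/h = 0.0538/14.1
r_cr = 3.82 mm; since the bare radius (2.2 mm) is below r_cr, adding a thin layer of insulation will *increase* heat loss.

r_cr ≈ 3.82 mm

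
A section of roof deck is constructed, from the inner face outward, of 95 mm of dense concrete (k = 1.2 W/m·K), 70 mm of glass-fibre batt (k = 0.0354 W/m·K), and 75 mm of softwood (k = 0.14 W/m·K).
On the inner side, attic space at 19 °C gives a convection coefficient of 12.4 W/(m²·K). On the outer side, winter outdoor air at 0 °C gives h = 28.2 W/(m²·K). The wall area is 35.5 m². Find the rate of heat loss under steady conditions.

Q ≈ 249 W

Using the resistance-network approach (series):
R_inner film = 1/(h_i·A) = 1/(12.4×35.5) = 0.002272 K/W
R_dense concrete = L/(kA) = 0.095/(1.2×35.5) = 0.00223 K/W
R_glass-fibre batt = L/(kA) = 0.07/(0.0354×35.5) = 0.0557 K/W
R_softwood = L/(kA) = 0.075/(0.14×35.5) = 0.01509 K/W
R_outer film = 1/(h_o·A) = 1/(28.2×35.5) = 9.989×10^-4 K/W
R_total = 0.07629 K/W
Q = ΔT / R_total = 19 / 0.07629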